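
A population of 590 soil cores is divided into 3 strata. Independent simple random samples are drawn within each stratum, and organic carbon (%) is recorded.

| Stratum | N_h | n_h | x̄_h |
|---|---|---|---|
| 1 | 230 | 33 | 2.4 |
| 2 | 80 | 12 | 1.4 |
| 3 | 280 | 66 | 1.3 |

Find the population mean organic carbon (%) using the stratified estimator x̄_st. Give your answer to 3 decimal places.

x̄_st ≈ 1.742

N = Σ N_h = 590. Stratum weights W_h = N_h/N.
x̄_st = (230·2.4 + 80·1.4 + 280·1.3) / 590 = 1.74237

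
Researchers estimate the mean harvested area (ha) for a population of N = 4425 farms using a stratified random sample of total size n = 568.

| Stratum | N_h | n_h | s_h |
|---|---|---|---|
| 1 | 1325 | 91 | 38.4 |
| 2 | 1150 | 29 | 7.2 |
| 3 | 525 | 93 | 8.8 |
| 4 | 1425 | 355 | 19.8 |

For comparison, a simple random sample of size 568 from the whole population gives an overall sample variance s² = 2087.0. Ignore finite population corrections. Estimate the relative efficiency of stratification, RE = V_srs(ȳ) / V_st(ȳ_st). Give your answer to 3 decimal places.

V̂(ȳ_st) = Σ W_h² s_h²/n_h, with W_h = N_h/N and N = 4425:
  stratum 1: (1325/4425)²·38.4²/91 = 1.45287
  stratum 2: (1150/4425)²·7.2²/29 = 0.120736
  stratum 3: (525/4425)²·8.8²/93 = 0.0117213
  stratum 4: (1425/4425)²·19.8²/355 = 0.114526
V_st = 1.69985
V_srs = s²/n = 2087.0/568 = 3.6743
Relative efficiency = V_srs / V_st = 3.6743/1.69985 = 2.1615

RE ≈ 2.162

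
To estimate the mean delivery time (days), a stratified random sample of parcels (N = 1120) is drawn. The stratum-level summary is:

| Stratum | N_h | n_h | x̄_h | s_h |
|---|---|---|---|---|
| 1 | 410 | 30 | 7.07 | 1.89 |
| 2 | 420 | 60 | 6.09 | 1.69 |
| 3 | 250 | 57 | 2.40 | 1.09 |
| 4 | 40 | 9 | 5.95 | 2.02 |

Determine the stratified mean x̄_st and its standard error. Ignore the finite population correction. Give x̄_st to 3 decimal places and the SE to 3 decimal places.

x̄_st ≈ 5.620, SE ≈ 0.156

x̄_st = Σ W_h x̄_h = (410·7.07 + 420·6.09 + 250·2.40 + 40·5.95)/1120 = 5.62009
V̂(x̄_st) = Σ W_h² s_h²/n_h, with W_h = N_h/N and N = 1120:
  stratum 1: (410/1120)²·1.89²/30 = 0.0159564
  stratum 2: (420/1120)²·1.69²/60 = 0.00669398
  stratum 3: (250/1120)²·1.09²/57 = 0.00103854
  stratum 4: (40/1120)²·2.02²/9 = 0.000578288
V̂(x̄_st) = 0.0242672
SE(x̄_st) = √0.0242672 = 0.155779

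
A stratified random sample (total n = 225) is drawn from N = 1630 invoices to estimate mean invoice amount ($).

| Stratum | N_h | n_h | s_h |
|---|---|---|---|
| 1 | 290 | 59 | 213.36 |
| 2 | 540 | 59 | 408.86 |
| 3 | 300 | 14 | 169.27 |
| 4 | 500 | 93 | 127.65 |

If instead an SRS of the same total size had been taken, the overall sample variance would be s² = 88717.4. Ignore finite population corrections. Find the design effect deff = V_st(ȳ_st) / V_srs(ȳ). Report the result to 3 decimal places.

V̂(ȳ_st) = Σ W_h² s_h²/n_h, with W_h = N_h/N and N = 1630:
  stratum 1: (290/1630)²·213.36²/59 = 24.4228
  stratum 2: (540/1630)²·408.86²/59 = 310.964
  stratum 3: (300/1630)²·169.27²/14 = 69.3265
  stratum 4: (500/1630)²·127.65²/93 = 16.4863
V_st = 421.199
V_srs = s²/n = 88717.4/225 = 394.3
deff = V_st / V_srs = 421.199/394.3 = 1.0682

deff ≈ 1.068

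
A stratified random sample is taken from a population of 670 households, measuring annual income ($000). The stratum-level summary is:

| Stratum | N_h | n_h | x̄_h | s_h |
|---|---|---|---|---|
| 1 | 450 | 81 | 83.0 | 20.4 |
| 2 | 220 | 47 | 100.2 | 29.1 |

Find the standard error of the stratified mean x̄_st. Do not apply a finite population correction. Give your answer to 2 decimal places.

V̂(x̄_st) = Σ W_h² s_h²/n_h, with W_h = N_h/N and N = 670:
  stratum 1: (450/670)²·20.4²/81 = 2.31767
  stratum 2: (220/670)²·29.1²/47 = 1.9426
V̂(x̄_st) = 4.26027
SE(x̄_st) = √4.26027 = 2.06404

SE(x̄_st) ≈ 2.06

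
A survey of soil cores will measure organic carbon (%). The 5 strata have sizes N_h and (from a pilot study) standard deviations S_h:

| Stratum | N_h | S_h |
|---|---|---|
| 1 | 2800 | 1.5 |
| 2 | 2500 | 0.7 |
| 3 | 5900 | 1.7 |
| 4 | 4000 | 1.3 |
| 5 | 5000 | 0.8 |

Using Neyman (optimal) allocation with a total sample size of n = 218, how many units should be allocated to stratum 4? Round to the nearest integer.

Neyman allocation: n_h = n · N_h S_h / Σ N_i S_i, with n = 218.
  stratum 1: N_h·S_h = 2800·1.5 = 4200.00
  stratum 2: N_h·S_h = 2500·0.7 = 1750.00
  stratum 3: N_h·S_h = 5900·1.7 = 10030.00
  stratum 4: N_h·S_h = 4000·1.3 = 5200.00
  stratum 5: N_h·S_h = 5000·0.8 = 4000.00
Σ N_h S_h = 25180.00
n for stratum 4 = 218·5200.00/25180.00 = 45.020 → 45

45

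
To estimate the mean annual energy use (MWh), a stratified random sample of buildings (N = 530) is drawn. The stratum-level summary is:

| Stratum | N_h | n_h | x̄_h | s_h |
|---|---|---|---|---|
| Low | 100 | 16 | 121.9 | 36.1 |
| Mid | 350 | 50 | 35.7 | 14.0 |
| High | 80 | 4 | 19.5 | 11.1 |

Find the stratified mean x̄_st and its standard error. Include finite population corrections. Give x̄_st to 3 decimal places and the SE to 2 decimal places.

x̄_st = Σ W_h x̄_h = (100·121.9 + 350·35.7 + 80·19.5)/530 = 49.51887
V̂(x̄_st) = Σ W_h² (1 − n_h/N_h) s_h²/n_h, with W_h = N_h/N and N = 530:
  stratum Low: (100/530)²·(1 − 16/100)·36.1²/16 = 2.43569
  stratum Mid: (350/530)²·(1 − 50/350)·14.0²/50 = 1.46529
  stratum High: (80/530)²·(1 − 4/80)·11.1²/4 = 0.666711
V̂(x̄_st) = 4.56769
SE(x̄_st) = √4.56769 = 2.13722

x̄_st ≈ 49.519, SE ≈ 2.14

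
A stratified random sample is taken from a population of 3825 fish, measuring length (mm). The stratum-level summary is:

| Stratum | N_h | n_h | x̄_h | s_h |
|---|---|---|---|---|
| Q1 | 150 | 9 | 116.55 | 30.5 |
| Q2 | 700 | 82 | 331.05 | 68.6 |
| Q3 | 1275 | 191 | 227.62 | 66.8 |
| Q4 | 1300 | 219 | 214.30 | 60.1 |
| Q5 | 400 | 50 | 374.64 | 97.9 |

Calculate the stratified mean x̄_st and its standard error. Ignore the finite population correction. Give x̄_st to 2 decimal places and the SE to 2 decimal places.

x̄_st ≈ 253.04, SE ≈ 2.95

x̄_st = Σ W_h x̄_h = (150·116.55 + 700·331.05 + 1275·227.62 + 1300·214.30 + 400·374.64)/3825 = 253.04026
V̂(x̄_st) = Σ W_h² s_h²/n_h, with W_h = N_h/N and N = 3825:
  stratum Q1: (150/3825)²·30.5²/9 = 0.158956
  stratum Q2: (700/3825)²·68.6²/82 = 1.92206
  stratum Q3: (1275/3825)²·66.8²/191 = 2.59583
  stratum Q4: (1300/3825)²·60.1²/219 = 1.90515
  stratum Q5: (400/3825)²·97.9²/50 = 2.0963
V̂(x̄_st) = 8.6783
SE(x̄_st) = √8.6783 = 2.94589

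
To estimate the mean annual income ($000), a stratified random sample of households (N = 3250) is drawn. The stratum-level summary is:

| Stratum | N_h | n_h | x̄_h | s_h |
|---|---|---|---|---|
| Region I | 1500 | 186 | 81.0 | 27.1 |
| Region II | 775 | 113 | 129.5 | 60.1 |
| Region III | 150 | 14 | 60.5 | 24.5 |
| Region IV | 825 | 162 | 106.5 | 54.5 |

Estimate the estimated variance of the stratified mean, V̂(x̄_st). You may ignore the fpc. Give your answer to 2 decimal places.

V̂(x̄_st) = Σ W_h² s_h²/n_h, with W_h = N_h/N and N = 3250:
  stratum Region I: (1500/3250)²·27.1²/186 = 0.841088
  stratum Region II: (775/3250)²·60.1²/113 = 1.81764
  stratum Region III: (150/3250)²·24.5²/14 = 0.0913314
  stratum Region IV: (825/3250)²·54.5²/162 = 1.18146
V̂(x̄_st) = 3.93152

V̂(x̄_st) ≈ 3.93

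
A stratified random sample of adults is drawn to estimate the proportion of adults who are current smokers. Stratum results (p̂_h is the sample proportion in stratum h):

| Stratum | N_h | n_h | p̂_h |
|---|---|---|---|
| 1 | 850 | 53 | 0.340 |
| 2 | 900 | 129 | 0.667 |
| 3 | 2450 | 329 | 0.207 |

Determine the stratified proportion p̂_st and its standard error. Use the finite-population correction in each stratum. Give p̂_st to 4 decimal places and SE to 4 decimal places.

p̂_st ≈ 0.3325, SE ≈ 0.0195

N = 4200; stratum weights W_h = N_h/N.
p̂_st = Σ W_h p̂_h = (850·0.340 + 900·0.667 + 2450·0.207)/4200 = 0.33249
V̂(p̂_st) = Σ W_h² (1 − n_h/N_h) p̂_h(1−p̂_h)/(n_h−1):
  stratum 1: (850/4200)²·(1 − 53/850)·0.340·0.660/52 = 0.000165729
  stratum 2: (900/4200)²·(1 − 129/900)·0.667·0.333/128 = 6.82588e-05
  stratum 3: (2450/4200)²·(1 − 329/2450)·0.207·0.793/328 = 0.000147427
V̂(p̂_st) = 0.000381415; SE = √V̂ = 0.0195298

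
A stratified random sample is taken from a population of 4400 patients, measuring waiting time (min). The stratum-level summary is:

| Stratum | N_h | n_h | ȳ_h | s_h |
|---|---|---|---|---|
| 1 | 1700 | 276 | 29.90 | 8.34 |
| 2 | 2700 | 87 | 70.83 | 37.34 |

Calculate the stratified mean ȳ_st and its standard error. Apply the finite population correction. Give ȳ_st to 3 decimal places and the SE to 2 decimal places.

ȳ_st ≈ 55.016, SE ≈ 2.42

ȳ_st = Σ W_h ȳ_h = (1700·29.90 + 2700·70.83)/4400 = 55.01614
V̂(ȳ_st) = Σ W_h² (1 − n_h/N_h) s_h²/n_h, with W_h = N_h/N and N = 4400:
  stratum 1: (1700/4400)²·(1 − 276/1700)·8.34²/276 = 0.031512
  stratum 2: (2700/4400)²·(1 − 87/2700)·37.34²/87 = 5.84019
V̂(ȳ_st) = 5.8717
SE(ȳ_st) = √5.8717 = 2.42316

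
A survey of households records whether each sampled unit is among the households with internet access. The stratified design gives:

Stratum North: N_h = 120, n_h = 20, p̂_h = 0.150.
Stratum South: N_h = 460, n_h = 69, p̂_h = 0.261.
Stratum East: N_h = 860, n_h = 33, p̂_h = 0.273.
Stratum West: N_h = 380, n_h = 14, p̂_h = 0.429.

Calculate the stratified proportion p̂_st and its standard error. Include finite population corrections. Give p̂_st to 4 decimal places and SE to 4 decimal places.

p̂_st ≈ 0.2944, SE ≈ 0.0480

N = 1820; stratum weights W_h = N_h/N.
p̂_st = Σ W_h p̂_h = (120·0.150 + 460·0.261 + 860·0.273 + 380·0.429)/1820 = 0.29443
V̂(p̂_st) = Σ W_h² (1 − n_h/N_h) p̂_h(1−p̂_h)/(n_h−1):
  stratum North: (120/1820)²·(1 − 20/120)·0.150·0.850/19 = 2.43106e-05
  stratum South: (460/1820)²·(1 − 69/460)·0.261·0.739/68 = 0.000154017
  stratum East: (860/1820)²·(1 − 33/860)·0.273·0.727/32 = 0.00133171
  stratum West: (380/1820)²·(1 − 14/380)·0.429·0.571/13 = 0.000791174
V̂(p̂_st) = 0.00230121; SE = √V̂ = 0.0479709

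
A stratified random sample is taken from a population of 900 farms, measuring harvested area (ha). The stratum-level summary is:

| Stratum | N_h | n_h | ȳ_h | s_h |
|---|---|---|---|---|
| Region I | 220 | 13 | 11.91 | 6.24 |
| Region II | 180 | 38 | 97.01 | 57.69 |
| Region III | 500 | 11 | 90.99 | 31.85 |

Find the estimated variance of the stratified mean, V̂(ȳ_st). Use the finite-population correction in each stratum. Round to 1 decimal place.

V̂(ȳ_st) ≈ 30.8

V̂(ȳ_st) = Σ W_h² (1 − n_h/N_h) s_h²/n_h, with W_h = N_h/N and N = 900:
  stratum Region I: (220/900)²·(1 − 13/220)·6.24²/13 = 0.168397
  stratum Region II: (180/900)²·(1 − 38/180)·57.69²/38 = 2.76372
  stratum Region III: (500/900)²·(1 − 11/500)·31.85²/11 = 27.8368
V̂(ȳ_st) = 30.769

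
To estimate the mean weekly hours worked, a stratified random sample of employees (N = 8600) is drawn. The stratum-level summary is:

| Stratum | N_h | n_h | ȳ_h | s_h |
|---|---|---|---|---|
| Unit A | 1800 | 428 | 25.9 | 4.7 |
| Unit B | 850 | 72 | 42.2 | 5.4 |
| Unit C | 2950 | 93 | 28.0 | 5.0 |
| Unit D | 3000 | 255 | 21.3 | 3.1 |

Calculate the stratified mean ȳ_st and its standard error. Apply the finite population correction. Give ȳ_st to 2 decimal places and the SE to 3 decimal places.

ȳ_st ≈ 26.63, SE ≈ 0.200

ȳ_st = Σ W_h ȳ_h = (1800·25.9 + 850·42.2 + 2950·28.0 + 3000·21.3)/8600 = 26.62674
V̂(ȳ_st) = Σ W_h² (1 − n_h/N_h) s_h²/n_h, with W_h = N_h/N and N = 8600:
  stratum Unit A: (1800/8600)²·(1 − 428/1800)·4.7²/428 = 0.00172338
  stratum Unit B: (850/8600)²·(1 − 72/850)·5.4²/72 = 0.00362123
  stratum Unit C: (2950/8600)²·(1 − 93/2950)·5.0²/93 = 0.0306332
  stratum Unit D: (3000/8600)²·(1 − 255/3000)·3.1²/255 = 0.00419614
V̂(ȳ_st) = 0.040174
SE(ȳ_st) = √0.040174 = 0.200434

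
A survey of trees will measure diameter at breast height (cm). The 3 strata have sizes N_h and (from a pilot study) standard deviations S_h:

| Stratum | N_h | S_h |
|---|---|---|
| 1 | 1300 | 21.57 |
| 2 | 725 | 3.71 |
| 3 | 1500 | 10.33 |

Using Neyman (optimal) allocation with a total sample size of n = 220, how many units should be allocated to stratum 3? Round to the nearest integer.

74

Neyman allocation: n_h = n · N_h S_h / Σ N_i S_i, with n = 220.
  stratum 1: N_h·S_h = 1300·21.57 = 28041.00
  stratum 2: N_h·S_h = 725·3.71 = 2689.75
  stratum 3: N_h·S_h = 1500·10.33 = 15495.00
Σ N_h S_h = 46225.75
n for stratum 3 = 220·15495.00/46225.75 = 73.745 → 74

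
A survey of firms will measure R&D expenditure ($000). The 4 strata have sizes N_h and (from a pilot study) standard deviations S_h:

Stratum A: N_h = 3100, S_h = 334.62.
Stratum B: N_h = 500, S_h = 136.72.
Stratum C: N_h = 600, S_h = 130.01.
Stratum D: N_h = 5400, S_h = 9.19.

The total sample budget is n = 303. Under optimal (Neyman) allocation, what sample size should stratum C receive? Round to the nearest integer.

Neyman allocation: n_h = n · N_h S_h / Σ N_i S_i, with n = 303.
  stratum A: N_h·S_h = 3100·334.62 = 1037322.00
  stratum B: N_h·S_h = 500·136.72 = 68360.00
  stratum C: N_h·S_h = 600·130.01 = 78006.00
  stratum D: N_h·S_h = 5400·9.19 = 49626.00
Σ N_h S_h = 1233314.00
n for stratum C = 303·78006.00/1233314.00 = 19.164 → 19

19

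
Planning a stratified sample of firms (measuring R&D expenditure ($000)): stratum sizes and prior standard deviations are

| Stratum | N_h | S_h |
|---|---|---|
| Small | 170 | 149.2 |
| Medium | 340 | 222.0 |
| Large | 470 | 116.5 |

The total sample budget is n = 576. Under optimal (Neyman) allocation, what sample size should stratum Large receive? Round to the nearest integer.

203

Neyman allocation: n_h = n · N_h S_h / Σ N_i S_i, with n = 576.
  stratum Small: N_h·S_h = 170·149.2 = 25364.00
  stratum Medium: N_h·S_h = 340·222.0 = 75480.00
  stratum Large: N_h·S_h = 470·116.5 = 54755.00
Σ N_h S_h = 155599.00
n for stratum Large = 576·54755.00/155599.00 = 202.693 → 203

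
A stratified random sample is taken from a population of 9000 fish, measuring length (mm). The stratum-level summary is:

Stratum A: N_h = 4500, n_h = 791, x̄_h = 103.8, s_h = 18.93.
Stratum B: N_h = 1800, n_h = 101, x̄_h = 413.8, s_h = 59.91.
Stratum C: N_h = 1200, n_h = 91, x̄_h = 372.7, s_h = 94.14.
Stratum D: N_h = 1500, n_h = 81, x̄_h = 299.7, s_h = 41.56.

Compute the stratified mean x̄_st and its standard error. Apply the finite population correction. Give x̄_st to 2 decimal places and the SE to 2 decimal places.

x̄_st ≈ 234.30, SE ≈ 1.90

x̄_st = Σ W_h x̄_h = (4500·103.8 + 1800·413.8 + 1200·372.7 + 1500·299.7)/9000 = 234.30333
V̂(x̄_st) = Σ W_h² (1 − n_h/N_h) s_h²/n_h, with W_h = N_h/N and N = 9000:
  stratum A: (4500/9000)²·(1 − 791/4500)·18.93²/791 = 0.0933489
  stratum B: (1800/9000)²·(1 − 101/1800)·59.91²/101 = 1.34171
  stratum C: (1200/9000)²·(1 − 91/1200)·94.14²/91 = 1.60005
  stratum D: (1500/9000)²·(1 − 81/1500)·41.56²/81 = 0.560344
V̂(x̄_st) = 3.59546
SE(x̄_st) = √3.59546 = 1.89617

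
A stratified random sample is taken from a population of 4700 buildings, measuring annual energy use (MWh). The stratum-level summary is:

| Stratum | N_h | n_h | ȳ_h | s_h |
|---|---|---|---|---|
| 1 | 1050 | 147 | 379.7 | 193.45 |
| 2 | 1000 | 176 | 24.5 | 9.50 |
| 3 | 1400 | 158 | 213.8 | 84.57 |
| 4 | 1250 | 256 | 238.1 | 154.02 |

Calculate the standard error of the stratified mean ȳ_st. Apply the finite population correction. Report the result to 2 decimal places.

V̂(ȳ_st) = Σ W_h² (1 − n_h/N_h) s_h²/n_h, with W_h = N_h/N and N = 4700:
  stratum 1: (1050/4700)²·(1 − 147/1050)·193.45²/147 = 10.927
  stratum 2: (1000/4700)²·(1 − 176/1000)·9.50²/176 = 0.0191278
  stratum 3: (1400/4700)²·(1 − 158/1400)·84.57²/158 = 3.56311
  stratum 4: (1250/4700)²·(1 − 256/1250)·154.02²/256 = 5.21213
V̂(ȳ_st) = 19.7214
SE(ȳ_st) = √19.7214 = 4.44088

SE(ȳ_st) ≈ 4.44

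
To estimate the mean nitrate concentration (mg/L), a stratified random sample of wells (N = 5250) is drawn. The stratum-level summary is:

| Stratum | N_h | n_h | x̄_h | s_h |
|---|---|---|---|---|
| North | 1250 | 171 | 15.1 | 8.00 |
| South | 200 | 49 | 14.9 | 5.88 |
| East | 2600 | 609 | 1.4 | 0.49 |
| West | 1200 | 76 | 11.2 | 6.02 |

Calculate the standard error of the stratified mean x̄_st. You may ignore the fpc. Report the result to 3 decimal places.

SE(x̄_st) ≈ 0.217

V̂(x̄_st) = Σ W_h² s_h²/n_h, with W_h = N_h/N and N = 5250:
  stratum North: (1250/5250)²·8.00²/171 = 0.0212171
  stratum South: (200/5250)²·5.88²/49 = 0.001024
  stratum East: (2600/5250)²·0.49²/609 = 9.66948e-05
  stratum West: (1200/5250)²·6.02²/76 = 0.0249128
V̂(x̄_st) = 0.0472506
SE(x̄_st) = √0.0472506 = 0.217372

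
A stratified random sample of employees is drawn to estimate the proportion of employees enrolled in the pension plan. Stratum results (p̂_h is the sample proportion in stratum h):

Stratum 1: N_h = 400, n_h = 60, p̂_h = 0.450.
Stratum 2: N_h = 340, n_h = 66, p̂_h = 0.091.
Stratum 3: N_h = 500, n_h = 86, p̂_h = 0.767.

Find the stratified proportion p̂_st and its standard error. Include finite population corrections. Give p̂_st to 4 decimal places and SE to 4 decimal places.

N = 1240; stratum weights W_h = N_h/N.
p̂_st = Σ W_h p̂_h = (400·0.450 + 340·0.091 + 500·0.767)/1240 = 0.47939
V̂(p̂_st) = Σ W_h² (1 − n_h/N_h) p̂_h(1−p̂_h)/(n_h−1):
  stratum 1: (400/1240)²·(1 − 60/400)·0.450·0.550/59 = 0.000371038
  stratum 2: (340/1240)²·(1 − 66/340)·0.091·0.909/65 = 7.71042e-05
  stratum 3: (500/1240)²·(1 − 86/500)·0.767·0.233/85 = 0.000283048
V̂(p̂_st) = 0.00073119; SE = √V̂ = 0.0270405

p̂_st ≈ 0.4794, SE ≈ 0.0270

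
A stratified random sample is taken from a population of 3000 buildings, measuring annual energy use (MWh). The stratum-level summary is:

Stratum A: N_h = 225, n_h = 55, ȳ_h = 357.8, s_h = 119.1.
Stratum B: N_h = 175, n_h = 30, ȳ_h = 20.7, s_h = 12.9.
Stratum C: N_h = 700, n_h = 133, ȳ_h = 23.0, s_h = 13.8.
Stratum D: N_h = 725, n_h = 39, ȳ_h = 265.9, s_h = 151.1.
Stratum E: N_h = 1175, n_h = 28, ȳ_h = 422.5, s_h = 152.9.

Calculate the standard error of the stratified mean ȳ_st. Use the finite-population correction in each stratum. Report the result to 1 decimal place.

SE(ȳ_st) ≈ 12.6

V̂(ȳ_st) = Σ W_h² (1 − n_h/N_h) s_h²/n_h, with W_h = N_h/N and N = 3000:
  stratum A: (225/3000)²·(1 − 55/225)·119.1²/55 = 1.0961
  stratum B: (175/3000)²·(1 − 30/175)·12.9²/30 = 0.0156395
  stratum C: (700/3000)²·(1 − 133/700)·13.8²/133 = 0.0631459
  stratum D: (725/3000)²·(1 − 39/725)·151.1²/39 = 32.3507
  stratum E: (1175/3000)²·(1 − 28/1175)·152.9²/28 = 125.03
V̂(ȳ_st) = 158.556
SE(ȳ_st) = √158.556 = 12.5919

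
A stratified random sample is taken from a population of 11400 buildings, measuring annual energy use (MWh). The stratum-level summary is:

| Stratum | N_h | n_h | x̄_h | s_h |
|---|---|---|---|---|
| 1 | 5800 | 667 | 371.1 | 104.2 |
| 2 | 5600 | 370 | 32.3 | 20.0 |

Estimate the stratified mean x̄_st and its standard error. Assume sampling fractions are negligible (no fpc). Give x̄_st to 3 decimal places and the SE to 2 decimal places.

x̄_st = Σ W_h x̄_h = (5800·371.1 + 5600·32.3)/11400 = 204.67193
V̂(x̄_st) = Σ W_h² s_h²/n_h, with W_h = N_h/N and N = 11400:
  stratum 1: (5800/11400)²·104.2²/667 = 4.21363
  stratum 2: (5600/11400)²·20.0²/370 = 0.26087
V̂(x̄_st) = 4.4745
SE(x̄_st) = √4.4745 = 2.1153

x̄_st ≈ 204.672, SE ≈ 2.12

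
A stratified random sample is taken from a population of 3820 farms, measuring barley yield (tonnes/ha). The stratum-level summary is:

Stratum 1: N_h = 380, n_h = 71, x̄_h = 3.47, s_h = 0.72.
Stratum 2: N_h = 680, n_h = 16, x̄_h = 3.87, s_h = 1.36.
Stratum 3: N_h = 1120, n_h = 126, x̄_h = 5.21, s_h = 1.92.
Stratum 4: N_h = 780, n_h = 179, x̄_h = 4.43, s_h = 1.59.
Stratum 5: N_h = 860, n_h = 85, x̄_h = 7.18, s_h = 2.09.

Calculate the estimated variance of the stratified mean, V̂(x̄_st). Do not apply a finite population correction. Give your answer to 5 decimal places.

V̂(x̄_st) ≈ 0.00944

V̂(x̄_st) = Σ W_h² s_h²/n_h, with W_h = N_h/N and N = 3820:
  stratum 1: (380/3820)²·0.72²/71 = 7.22515e-05
  stratum 2: (680/3820)²·1.36²/16 = 0.0036631
  stratum 3: (1120/3820)²·1.92²/126 = 0.00251502
  stratum 4: (780/3820)²·1.59²/179 = 0.000588849
  stratum 5: (860/3820)²·2.09²/85 = 0.00260462
V̂(x̄_st) = 0.00944384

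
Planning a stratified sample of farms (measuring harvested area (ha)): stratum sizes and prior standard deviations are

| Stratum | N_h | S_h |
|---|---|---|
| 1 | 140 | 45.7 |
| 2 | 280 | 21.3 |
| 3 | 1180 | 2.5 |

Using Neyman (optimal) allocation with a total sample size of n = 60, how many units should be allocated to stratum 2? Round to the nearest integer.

Neyman allocation: n_h = n · N_h S_h / Σ N_i S_i, with n = 60.
  stratum 1: N_h·S_h = 140·45.7 = 6398.00
  stratum 2: N_h·S_h = 280·21.3 = 5964.00
  stratum 3: N_h·S_h = 1180·2.5 = 2950.00
Σ N_h S_h = 15312.00
n for stratum 2 = 60·5964.00/15312.00 = 23.370 → 23

23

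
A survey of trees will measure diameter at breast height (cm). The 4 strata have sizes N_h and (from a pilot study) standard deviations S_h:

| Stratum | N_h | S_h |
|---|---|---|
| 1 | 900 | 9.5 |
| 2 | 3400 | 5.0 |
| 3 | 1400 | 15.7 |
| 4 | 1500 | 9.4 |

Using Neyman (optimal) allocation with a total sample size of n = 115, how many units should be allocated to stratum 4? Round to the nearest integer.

Neyman allocation: n_h = n · N_h S_h / Σ N_i S_i, with n = 115.
  stratum 1: N_h·S_h = 900·9.5 = 8550.00
  stratum 2: N_h·S_h = 3400·5.0 = 17000.00
  stratum 3: N_h·S_h = 1400·15.7 = 21980.00
  stratum 4: N_h·S_h = 1500·9.4 = 14100.00
Σ N_h S_h = 61630.00
n for stratum 4 = 115·14100.00/61630.00 = 26.310 → 26

26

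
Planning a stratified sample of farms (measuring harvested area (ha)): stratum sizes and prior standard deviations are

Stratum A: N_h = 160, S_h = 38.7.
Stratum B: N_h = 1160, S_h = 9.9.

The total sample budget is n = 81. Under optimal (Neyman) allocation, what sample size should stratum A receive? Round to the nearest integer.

Neyman allocation: n_h = n · N_h S_h / Σ N_i S_i, with n = 81.
  stratum A: N_h·S_h = 160·38.7 = 6192.00
  stratum B: N_h·S_h = 1160·9.9 = 11484.00
Σ N_h S_h = 17676.00
n for stratum A = 81·6192.00/17676.00 = 28.375 → 28

28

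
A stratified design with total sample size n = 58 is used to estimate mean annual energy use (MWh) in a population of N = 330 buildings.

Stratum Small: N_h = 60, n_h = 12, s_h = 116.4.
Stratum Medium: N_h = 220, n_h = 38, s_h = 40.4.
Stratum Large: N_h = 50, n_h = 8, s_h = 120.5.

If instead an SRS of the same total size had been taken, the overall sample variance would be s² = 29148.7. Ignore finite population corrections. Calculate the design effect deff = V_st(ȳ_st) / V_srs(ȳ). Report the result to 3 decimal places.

deff ≈ 0.195

V̂(ȳ_st) = Σ W_h² s_h²/n_h, with W_h = N_h/N and N = 330:
  stratum Small: (60/330)²·116.4²/12 = 37.325
  stratum Medium: (220/330)²·40.4²/38 = 19.0896
  stratum Large: (50/330)²·120.5²/8 = 41.6674
V_st = 98.0819
V_srs = s²/n = 29148.7/58 = 502.564
deff = V_st / V_srs = 98.0819/502.564 = 0.1952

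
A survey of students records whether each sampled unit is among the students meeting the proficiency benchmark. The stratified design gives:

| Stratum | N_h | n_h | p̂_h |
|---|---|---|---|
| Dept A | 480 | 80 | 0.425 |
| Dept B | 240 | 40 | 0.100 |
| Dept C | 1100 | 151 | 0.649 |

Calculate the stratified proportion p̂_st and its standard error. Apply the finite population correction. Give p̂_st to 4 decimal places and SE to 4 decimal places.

p̂_st ≈ 0.5175, SE ≈ 0.0263

N = 1820; stratum weights W_h = N_h/N.
p̂_st = Σ W_h p̂_h = (480·0.425 + 240·0.100 + 1100·0.649)/1820 = 0.51753
V̂(p̂_st) = Σ W_h² (1 − n_h/N_h) p̂_h(1−p̂_h)/(n_h−1):
  stratum Dept A: (480/1820)²·(1 − 80/480)·0.425·0.575/79 = 0.000179303
  stratum Dept B: (240/1820)²·(1 − 40/240)·0.100·0.900/39 = 3.34408e-05
  stratum Dept C: (1100/1820)²·(1 − 151/1100)·0.649·0.351/150 = 0.000478604
V̂(p̂_st) = 0.000691348; SE = √V̂ = 0.0262935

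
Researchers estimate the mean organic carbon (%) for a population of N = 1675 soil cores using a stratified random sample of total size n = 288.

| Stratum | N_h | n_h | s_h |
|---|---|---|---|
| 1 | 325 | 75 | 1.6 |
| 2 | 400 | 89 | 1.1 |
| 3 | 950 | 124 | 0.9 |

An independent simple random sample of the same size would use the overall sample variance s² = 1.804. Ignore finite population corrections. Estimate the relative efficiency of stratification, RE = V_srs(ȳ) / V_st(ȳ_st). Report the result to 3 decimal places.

RE ≈ 1.505

V̂(ȳ_st) = Σ W_h² s_h²/n_h, with W_h = N_h/N and N = 1675:
  stratum 1: (325/1675)²·1.6²/75 = 0.00128504
  stratum 2: (400/1675)²·1.1²/89 = 0.000775328
  stratum 3: (950/1675)²·0.9²/124 = 0.00210127
V_st = 0.00416163
V_srs = s²/n = 1.804/288 = 0.00626389
Relative efficiency = V_srs / V_st = 0.00626389/0.00416163 = 1.5052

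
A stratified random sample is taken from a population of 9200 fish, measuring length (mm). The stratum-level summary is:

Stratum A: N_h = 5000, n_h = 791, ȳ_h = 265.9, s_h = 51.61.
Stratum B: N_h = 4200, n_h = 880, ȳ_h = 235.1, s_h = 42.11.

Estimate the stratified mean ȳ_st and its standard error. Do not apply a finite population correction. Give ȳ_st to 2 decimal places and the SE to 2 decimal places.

ȳ_st = Σ W_h ȳ_h = (5000·265.9 + 4200·235.1)/9200 = 251.83913
V̂(ȳ_st) = Σ W_h² s_h²/n_h, with W_h = N_h/N and N = 9200:
  stratum A: (5000/9200)²·51.61²/791 = 0.994616
  stratum B: (4200/9200)²·42.11²/880 = 0.419963
V̂(ȳ_st) = 1.41458
SE(ȳ_st) = √1.41458 = 1.18936

ȳ_st ≈ 251.84, SE ≈ 1.19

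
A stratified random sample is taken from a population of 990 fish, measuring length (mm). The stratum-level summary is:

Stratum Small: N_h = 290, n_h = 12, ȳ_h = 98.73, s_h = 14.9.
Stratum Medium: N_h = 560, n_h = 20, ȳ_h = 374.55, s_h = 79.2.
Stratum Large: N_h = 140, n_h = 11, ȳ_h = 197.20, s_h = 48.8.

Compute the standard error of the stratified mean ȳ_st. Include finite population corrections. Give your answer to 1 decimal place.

SE(ȳ_st) ≈ 10.1

V̂(ȳ_st) = Σ W_h² (1 − n_h/N_h) s_h²/n_h, with W_h = N_h/N and N = 990:
  stratum Small: (290/990)²·(1 − 12/290)·14.9²/12 = 1.52182
  stratum Medium: (560/990)²·(1 − 20/560)·79.2²/20 = 96.768
  stratum Large: (140/990)²·(1 − 11/140)·48.8²/11 = 3.98928
V̂(ȳ_st) = 102.279
SE(ȳ_st) = √102.279 = 10.1133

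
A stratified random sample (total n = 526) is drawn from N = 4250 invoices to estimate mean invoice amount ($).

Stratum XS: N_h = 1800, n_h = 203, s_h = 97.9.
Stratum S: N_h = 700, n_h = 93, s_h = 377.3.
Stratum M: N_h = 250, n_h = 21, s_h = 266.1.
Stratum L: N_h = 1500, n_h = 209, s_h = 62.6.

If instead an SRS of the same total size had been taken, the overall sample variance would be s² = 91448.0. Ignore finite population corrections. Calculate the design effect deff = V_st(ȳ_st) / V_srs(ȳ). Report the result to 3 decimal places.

V̂(ȳ_st) = Σ W_h² s_h²/n_h, with W_h = N_h/N and N = 4250:
  stratum XS: (1800/4250)²·97.9²/203 = 8.46909
  stratum S: (700/4250)²·377.3²/93 = 41.5249
  stratum M: (250/4250)²·266.1²/21 = 11.6674
  stratum L: (1500/4250)²·62.6²/209 = 2.33565
V_st = 63.997
V_srs = s²/n = 91448.0/526 = 173.856
deff = V_st / V_srs = 63.997/173.856 = 0.3681

deff ≈ 0.368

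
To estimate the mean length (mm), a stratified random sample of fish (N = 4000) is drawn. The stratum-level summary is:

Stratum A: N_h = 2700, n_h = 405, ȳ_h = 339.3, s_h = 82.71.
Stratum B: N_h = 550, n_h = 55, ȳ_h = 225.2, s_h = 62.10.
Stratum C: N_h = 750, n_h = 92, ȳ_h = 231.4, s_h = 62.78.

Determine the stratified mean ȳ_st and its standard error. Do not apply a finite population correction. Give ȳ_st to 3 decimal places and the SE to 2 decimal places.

ȳ_st ≈ 303.380, SE ≈ 3.24

ȳ_st = Σ W_h ȳ_h = (2700·339.3 + 550·225.2 + 750·231.4)/4000 = 303.38000
V̂(ȳ_st) = Σ W_h² s_h²/n_h, with W_h = N_h/N and N = 4000:
  stratum A: (2700/4000)²·82.71²/405 = 7.69606
  stratum B: (550/4000)²·62.10²/55 = 1.32564
  stratum C: (750/4000)²·62.78²/92 = 1.50611
V̂(ȳ_st) = 10.5278
SE(ȳ_st) = √10.5278 = 3.24466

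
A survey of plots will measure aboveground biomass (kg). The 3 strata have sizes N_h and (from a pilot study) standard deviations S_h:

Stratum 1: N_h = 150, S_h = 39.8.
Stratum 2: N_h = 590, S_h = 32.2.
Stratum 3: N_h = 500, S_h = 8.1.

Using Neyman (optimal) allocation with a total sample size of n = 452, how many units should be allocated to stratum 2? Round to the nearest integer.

296

Neyman allocation: n_h = n · N_h S_h / Σ N_i S_i, with n = 452.
  stratum 1: N_h·S_h = 150·39.8 = 5970.00
  stratum 2: N_h·S_h = 590·32.2 = 18998.00
  stratum 3: N_h·S_h = 500·8.1 = 4050.00
Σ N_h S_h = 29018.00
n for stratum 2 = 452·18998.00/29018.00 = 295.923 → 296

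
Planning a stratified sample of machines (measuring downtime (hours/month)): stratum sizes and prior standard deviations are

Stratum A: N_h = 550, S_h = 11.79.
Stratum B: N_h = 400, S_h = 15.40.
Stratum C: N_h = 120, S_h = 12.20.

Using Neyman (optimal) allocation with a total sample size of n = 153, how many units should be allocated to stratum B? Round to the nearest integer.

Neyman allocation: n_h = n · N_h S_h / Σ N_i S_i, with n = 153.
  stratum A: N_h·S_h = 550·11.79 = 6484.50
  stratum B: N_h·S_h = 400·15.40 = 6160.00
  stratum C: N_h·S_h = 120·12.20 = 1464.00
Σ N_h S_h = 14108.50
n for stratum B = 153·6160.00/14108.50 = 66.802 → 67

67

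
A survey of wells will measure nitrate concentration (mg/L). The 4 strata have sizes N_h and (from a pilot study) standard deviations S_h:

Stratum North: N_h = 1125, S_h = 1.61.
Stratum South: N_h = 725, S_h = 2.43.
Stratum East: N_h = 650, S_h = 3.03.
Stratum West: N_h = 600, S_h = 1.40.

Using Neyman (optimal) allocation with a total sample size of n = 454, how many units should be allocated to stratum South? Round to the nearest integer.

125

Neyman allocation: n_h = n · N_h S_h / Σ N_i S_i, with n = 454.
  stratum North: N_h·S_h = 1125·1.61 = 1811.25
  stratum South: N_h·S_h = 725·2.43 = 1761.75
  stratum East: N_h·S_h = 650·3.03 = 1969.50
  stratum West: N_h·S_h = 600·1.40 = 840.00
Σ N_h S_h = 6382.50
n for stratum South = 454·1761.75/6382.50 = 125.317 → 125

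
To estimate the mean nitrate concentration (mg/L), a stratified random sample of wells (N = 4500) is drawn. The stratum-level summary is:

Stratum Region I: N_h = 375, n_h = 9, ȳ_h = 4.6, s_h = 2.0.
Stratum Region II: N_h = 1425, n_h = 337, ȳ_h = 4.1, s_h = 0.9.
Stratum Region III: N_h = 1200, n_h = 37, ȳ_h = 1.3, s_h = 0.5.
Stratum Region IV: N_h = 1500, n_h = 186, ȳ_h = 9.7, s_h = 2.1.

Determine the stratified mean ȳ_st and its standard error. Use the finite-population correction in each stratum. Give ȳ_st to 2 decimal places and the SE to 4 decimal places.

ȳ_st = Σ W_h ȳ_h = (375·4.6 + 1425·4.1 + 1200·1.3 + 1500·9.7)/4500 = 5.26167
V̂(ȳ_st) = Σ W_h² (1 − n_h/N_h) s_h²/n_h, with W_h = N_h/N and N = 4500:
  stratum Region I: (375/4500)²·(1 − 9/375)·2.0²/9 = 0.00301235
  stratum Region II: (1425/4500)²·(1 − 337/1425)·0.9²/337 = 0.000184024
  stratum Region III: (1200/4500)²·(1 − 37/1200)·0.5²/37 = 0.000465666
  stratum Region IV: (1500/4500)²·(1 − 186/1500)·2.1²/186 = 0.00230774
V̂(ȳ_st) = 0.00596978
SE(ȳ_st) = √0.00596978 = 0.0772643

ȳ_st ≈ 5.26, SE ≈ 0.0773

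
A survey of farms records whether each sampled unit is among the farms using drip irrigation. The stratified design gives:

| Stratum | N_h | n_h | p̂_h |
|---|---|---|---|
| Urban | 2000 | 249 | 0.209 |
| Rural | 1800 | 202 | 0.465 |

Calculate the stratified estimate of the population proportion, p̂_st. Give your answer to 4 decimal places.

p̂_st ≈ 0.3303

N = 3800; stratum weights W_h = N_h/N.
p̂_st = Σ W_h p̂_h = (2000·0.209 + 1800·0.465)/3800 = 0.33026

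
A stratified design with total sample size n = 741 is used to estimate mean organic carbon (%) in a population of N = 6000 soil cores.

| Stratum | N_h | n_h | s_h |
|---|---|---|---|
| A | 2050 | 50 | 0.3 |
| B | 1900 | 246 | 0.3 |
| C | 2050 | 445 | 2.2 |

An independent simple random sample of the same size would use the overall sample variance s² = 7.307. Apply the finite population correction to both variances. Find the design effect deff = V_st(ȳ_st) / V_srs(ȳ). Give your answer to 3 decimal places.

deff ≈ 0.142

V̂(ȳ_st) = Σ W_h² (1 − n_h/N_h) s_h²/n_h, with W_h = N_h/N and N = 6000:
  stratum A: (2050/6000)²·(1 − 50/2050)·0.3²/50 = 0.000205
  stratum B: (1900/6000)²·(1 − 246/1900)·0.3²/246 = 3.1937e-05
  stratum C: (2050/6000)²·(1 − 445/2050)·2.2²/445 = 0.000994058
V_st = 0.001231
V_srs = (1 − 741/6000)·7.307/741 = 0.00864317
deff = V_st / V_srs = 0.001231/0.00864317 = 0.1424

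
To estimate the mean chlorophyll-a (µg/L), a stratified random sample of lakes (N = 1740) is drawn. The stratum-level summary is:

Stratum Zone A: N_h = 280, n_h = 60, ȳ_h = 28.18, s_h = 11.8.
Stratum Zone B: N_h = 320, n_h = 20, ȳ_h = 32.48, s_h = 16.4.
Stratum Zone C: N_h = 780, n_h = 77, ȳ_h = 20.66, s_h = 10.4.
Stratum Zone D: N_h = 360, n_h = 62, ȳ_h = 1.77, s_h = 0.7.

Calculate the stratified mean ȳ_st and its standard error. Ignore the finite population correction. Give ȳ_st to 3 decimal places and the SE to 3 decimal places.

ȳ_st ≈ 20.136, SE ≈ 0.893

ȳ_st = Σ W_h ȳ_h = (280·28.18 + 320·32.48 + 780·20.66 + 360·1.77)/1740 = 20.13563
V̂(ȳ_st) = Σ W_h² s_h²/n_h, with W_h = N_h/N and N = 1740:
  stratum Zone A: (280/1740)²·11.8²/60 = 0.0600939
  stratum Zone B: (320/1740)²·16.4²/20 = 0.454841
  stratum Zone C: (780/1740)²·10.4²/77 = 0.282271
  stratum Zone D: (360/1740)²·0.7²/62 = 0.000338307
V̂(ȳ_st) = 0.797544
SE(ȳ_st) = √0.797544 = 0.893053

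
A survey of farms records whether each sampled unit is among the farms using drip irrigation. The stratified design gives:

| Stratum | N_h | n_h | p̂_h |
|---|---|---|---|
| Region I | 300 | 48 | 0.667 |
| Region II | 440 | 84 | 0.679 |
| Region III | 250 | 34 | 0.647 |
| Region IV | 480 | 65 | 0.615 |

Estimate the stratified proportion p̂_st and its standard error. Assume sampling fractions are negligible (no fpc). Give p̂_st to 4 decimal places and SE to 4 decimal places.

p̂_st ≈ 0.6502, SE ≈ 0.0320

N = 1470; stratum weights W_h = N_h/N.
p̂_st = Σ W_h p̂_h = (300·0.667 + 440·0.679 + 250·0.647 + 480·0.615)/1470 = 0.65021
V̂(p̂_st) = Σ W_h² p̂_h(1−p̂_h)/(n_h−1):
  stratum Region I: (300/1470)²·0.667·0.333/47 = 0.000196825
  stratum Region II: (440/1470)²·0.679·0.321/83 = 0.00023527
  stratum Region III: (250/1470)²·0.647·0.353/33 = 0.000200175
  stratum Region IV: (480/1470)²·0.615·0.385/64 = 0.000394461
V̂(p̂_st) = 0.00102673; SE = √V̂ = 0.0320426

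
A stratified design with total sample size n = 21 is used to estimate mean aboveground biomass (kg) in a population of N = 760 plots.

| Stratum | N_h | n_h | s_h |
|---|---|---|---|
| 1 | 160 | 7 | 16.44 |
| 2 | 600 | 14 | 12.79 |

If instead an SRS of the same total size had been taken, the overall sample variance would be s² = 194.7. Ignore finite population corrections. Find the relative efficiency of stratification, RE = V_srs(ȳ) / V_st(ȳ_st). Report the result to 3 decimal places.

RE ≈ 1.031

V̂(ȳ_st) = Σ W_h² s_h²/n_h, with W_h = N_h/N and N = 760:
  stratum 1: (160/760)²·16.44²/7 = 1.71127
  stratum 2: (600/760)²·12.79²/14 = 7.28263
V_st = 8.9939
V_srs = s²/n = 194.7/21 = 9.27143
Relative efficiency = V_srs / V_st = 9.27143/8.9939 = 1.0309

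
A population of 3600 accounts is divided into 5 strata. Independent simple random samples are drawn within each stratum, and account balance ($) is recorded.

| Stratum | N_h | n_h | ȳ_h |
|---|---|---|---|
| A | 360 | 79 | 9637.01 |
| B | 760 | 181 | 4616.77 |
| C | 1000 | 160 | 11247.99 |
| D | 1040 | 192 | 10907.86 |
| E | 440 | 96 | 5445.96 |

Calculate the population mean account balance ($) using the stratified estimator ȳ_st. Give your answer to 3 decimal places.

ȳ_st ≈ 8879.571

N = Σ N_h = 3600. Stratum weights W_h = N_h/N.
ȳ_st = (360·9637.01 + 760·4616.77 + 1000·11247.99 + 1040·10907.86 + 440·5445.96) / 3600 = 8879.57100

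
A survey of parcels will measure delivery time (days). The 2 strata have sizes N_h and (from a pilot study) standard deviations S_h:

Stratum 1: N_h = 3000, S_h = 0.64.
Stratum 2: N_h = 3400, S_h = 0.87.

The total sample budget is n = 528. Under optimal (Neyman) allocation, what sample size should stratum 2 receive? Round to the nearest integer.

320

Neyman allocation: n_h = n · N_h S_h / Σ N_i S_i, with n = 528.
  stratum 1: N_h·S_h = 3000·0.64 = 1920.00
  stratum 2: N_h·S_h = 3400·0.87 = 2958.00
Σ N_h S_h = 4878.00
n for stratum 2 = 528·2958.00/4878.00 = 320.177 → 320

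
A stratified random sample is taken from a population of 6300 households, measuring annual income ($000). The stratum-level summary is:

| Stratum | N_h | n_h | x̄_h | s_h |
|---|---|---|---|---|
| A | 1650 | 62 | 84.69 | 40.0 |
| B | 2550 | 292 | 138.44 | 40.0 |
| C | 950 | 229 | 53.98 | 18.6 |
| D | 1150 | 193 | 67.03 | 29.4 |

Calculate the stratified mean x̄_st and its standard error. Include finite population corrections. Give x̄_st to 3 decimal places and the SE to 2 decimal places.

x̄_st ≈ 98.591, SE ≈ 1.63

x̄_st = Σ W_h x̄_h = (1650·84.69 + 2550·138.44 + 950·53.98 + 1150·67.03)/6300 = 98.59143
V̂(x̄_st) = Σ W_h² (1 − n_h/N_h) s_h²/n_h, with W_h = N_h/N and N = 6300:
  stratum A: (1650/6300)²·(1 − 62/1650)·40.0²/62 = 1.70365
  stratum B: (2550/6300)²·(1 − 292/2550)·40.0²/292 = 0.794914
  stratum C: (950/6300)²·(1 − 229/950)·18.6²/229 = 0.0260716
  stratum D: (1150/6300)²·(1 − 193/1150)·29.4²/193 = 0.124184
V̂(x̄_st) = 2.64882
SE(x̄_st) = √2.64882 = 1.62752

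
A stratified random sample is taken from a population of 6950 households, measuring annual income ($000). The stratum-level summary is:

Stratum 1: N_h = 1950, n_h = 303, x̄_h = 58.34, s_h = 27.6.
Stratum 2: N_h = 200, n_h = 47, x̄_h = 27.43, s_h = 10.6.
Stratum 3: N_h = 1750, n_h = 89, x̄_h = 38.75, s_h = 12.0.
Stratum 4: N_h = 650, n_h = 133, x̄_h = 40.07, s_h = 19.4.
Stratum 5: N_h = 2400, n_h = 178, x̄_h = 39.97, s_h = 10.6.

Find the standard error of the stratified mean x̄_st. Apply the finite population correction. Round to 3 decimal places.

SE(x̄_st) ≈ 0.596

V̂(x̄_st) = Σ W_h² (1 − n_h/N_h) s_h²/n_h, with W_h = N_h/N and N = 6950:
  stratum 1: (1950/6950)²·(1 − 303/1950)·27.6²/303 = 0.167161
  stratum 2: (200/6950)²·(1 − 47/200)·10.6²/47 = 0.00151449
  stratum 3: (1750/6950)²·(1 − 89/1750)·12.0²/89 = 0.0973667
  stratum 4: (650/6950)²·(1 − 133/650)·19.4²/133 = 0.0196873
  stratum 5: (2400/6950)²·(1 − 178/2400)·10.6²/178 = 0.0696911
V̂(x̄_st) = 0.35542
SE(x̄_st) = √0.35542 = 0.596171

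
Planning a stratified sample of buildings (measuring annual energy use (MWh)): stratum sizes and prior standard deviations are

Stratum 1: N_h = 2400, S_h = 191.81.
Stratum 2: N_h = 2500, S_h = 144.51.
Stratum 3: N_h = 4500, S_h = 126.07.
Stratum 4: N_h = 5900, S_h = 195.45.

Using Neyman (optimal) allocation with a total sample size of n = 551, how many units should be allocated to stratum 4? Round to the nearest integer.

Neyman allocation: n_h = n · N_h S_h / Σ N_i S_i, with n = 551.
  stratum 1: N_h·S_h = 2400·191.81 = 460344.00
  stratum 2: N_h·S_h = 2500·144.51 = 361275.00
  stratum 3: N_h·S_h = 4500·126.07 = 567315.00
  stratum 4: N_h·S_h = 5900·195.45 = 1153155.00
Σ N_h S_h = 2542089.00
n for stratum 4 = 551·1153155.00/2542089.00 = 249.947 → 250

250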